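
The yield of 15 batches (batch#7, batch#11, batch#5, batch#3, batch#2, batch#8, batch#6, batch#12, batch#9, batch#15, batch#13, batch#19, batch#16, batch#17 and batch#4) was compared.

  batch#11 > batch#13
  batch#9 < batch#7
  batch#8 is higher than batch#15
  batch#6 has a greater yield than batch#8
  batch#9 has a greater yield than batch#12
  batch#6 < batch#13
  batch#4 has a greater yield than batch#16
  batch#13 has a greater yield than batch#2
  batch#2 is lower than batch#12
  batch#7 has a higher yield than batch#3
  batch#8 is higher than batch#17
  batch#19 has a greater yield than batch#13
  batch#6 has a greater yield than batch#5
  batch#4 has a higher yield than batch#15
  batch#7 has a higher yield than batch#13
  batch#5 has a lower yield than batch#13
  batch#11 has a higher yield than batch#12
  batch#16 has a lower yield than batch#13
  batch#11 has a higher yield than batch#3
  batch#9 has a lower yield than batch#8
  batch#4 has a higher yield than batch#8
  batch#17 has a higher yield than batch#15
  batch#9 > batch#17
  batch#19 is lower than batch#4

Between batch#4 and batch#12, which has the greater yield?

batch#4

The relevant relations are batch#12 < batch#9; batch#9 < batch#8; batch#8 < batch#6; batch#6 < batch#13; batch#13 < batch#19; batch#19 < batch#4.
Together: batch#12 < batch#9 < batch#8 < batch#6 < batch#13 < batch#19 < batch#4.
So batch#12 < batch#4; batch#4 is the higher of the two.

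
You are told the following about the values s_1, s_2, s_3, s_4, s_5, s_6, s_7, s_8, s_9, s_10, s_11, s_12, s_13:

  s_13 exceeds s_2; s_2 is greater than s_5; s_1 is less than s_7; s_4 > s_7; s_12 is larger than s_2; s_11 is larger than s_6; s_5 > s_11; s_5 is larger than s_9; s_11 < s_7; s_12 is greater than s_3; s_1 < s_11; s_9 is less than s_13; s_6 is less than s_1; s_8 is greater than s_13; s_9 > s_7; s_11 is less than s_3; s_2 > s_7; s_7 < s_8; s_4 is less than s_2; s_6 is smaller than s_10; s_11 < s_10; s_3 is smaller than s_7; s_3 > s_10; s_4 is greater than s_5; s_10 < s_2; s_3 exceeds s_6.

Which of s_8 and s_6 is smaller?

s_6

s_6 < s_1 and s_1 < s_11 give s_6 < s_11.
Then s_11 < s_10 extends the chain to s_10.
Then s_10 < s_3 extends the chain to s_3.
Then s_3 < s_7 extends the chain to s_7.
Then s_7 < s_9 extends the chain to s_9.
With s_9 < s_5: s_6 < s_1 < s_11 < s_10 < s_3 < s_7 < s_9 < s_5.
With s_5 < s_4: s_6 < s_1 < s_11 < s_10 < s_3 < s_7 < s_9 < s_5 < s_4.
Then s_4 < s_2 extends the chain to s_2.
Then s_2 < s_13 extends the chain to s_13.
Then s_13 < s_8 extends the chain to s_8.
So s_6 < s_8; s_6 is the smaller of the two.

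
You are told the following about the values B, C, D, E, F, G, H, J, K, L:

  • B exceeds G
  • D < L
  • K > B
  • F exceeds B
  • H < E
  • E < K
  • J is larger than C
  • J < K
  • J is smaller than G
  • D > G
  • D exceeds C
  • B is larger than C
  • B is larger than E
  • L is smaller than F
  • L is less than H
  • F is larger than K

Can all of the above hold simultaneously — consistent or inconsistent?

consistent

Every relation is compatible with C < J < G < D < L < H < E < B < K < F; the set is consistent.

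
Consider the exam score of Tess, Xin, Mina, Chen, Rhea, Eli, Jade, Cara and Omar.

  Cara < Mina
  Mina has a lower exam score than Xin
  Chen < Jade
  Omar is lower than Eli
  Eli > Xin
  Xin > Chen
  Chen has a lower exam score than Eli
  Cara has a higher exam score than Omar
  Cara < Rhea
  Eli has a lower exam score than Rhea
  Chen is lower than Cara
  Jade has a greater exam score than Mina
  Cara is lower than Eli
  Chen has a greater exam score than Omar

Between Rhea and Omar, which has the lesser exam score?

The relevant relations are Omar < Chen; Chen < Cara; Cara < Mina; Mina < Xin; Xin < Eli; Eli < Rhea.
Together: Omar < Chen < Cara < Mina < Xin < Eli < Rhea.
So Omar < Rhea; Omar is the lower of the two.

Omar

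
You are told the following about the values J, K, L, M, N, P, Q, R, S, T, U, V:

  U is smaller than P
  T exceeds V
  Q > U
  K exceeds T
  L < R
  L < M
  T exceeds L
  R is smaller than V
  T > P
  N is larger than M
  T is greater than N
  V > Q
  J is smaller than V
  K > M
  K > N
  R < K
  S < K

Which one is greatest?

Chaining downward from K: directly below it, R, M, N, S, T; then L, V, P; then J, U, Q.
That covers every other element, and nothing is given above K, so K is the greatest.

K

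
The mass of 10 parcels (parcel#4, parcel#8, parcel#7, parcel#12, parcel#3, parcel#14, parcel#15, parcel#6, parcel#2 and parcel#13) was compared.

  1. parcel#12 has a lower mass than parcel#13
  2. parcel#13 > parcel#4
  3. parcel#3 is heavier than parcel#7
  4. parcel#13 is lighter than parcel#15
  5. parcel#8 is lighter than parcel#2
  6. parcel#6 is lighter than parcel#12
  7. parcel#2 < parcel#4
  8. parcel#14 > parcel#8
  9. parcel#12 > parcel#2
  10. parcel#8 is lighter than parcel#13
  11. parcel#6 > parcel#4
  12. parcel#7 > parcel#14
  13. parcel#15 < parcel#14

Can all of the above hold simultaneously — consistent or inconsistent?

consistent

The single ordering parcel#8 < parcel#2 < parcel#4 < parcel#6 < parcel#12 < parcel#13 < parcel#15 < parcel#14 < parcel#7 < parcel#3 satisfies every listed relation, so no contradiction arises.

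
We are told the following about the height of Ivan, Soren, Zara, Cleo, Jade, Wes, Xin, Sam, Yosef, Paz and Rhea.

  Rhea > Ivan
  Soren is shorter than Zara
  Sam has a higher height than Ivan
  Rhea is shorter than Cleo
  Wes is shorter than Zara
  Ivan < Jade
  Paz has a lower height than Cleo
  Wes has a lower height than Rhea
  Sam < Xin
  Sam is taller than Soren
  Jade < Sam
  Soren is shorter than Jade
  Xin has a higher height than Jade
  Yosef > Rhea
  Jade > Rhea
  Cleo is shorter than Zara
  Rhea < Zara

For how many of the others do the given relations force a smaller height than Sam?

Directly below Sam: Ivan, Soren, Jade.
One step further: Rhea (4 so far).
One step further: Wes (5 so far).
Nothing else is reachable below Sam; 5 in all.

5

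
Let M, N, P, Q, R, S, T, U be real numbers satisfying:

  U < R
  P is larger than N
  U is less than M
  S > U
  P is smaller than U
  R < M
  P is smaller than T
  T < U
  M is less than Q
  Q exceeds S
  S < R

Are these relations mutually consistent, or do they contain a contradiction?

consistent

The single ordering N < P < T < U < S < R < M < Q satisfies every listed relation, so no contradiction arises.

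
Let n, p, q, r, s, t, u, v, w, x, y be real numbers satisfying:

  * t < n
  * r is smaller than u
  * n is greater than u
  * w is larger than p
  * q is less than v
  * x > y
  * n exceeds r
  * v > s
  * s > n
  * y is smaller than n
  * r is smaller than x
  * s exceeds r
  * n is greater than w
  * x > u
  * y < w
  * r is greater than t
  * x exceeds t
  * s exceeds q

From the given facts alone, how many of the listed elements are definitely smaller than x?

Directly below x: y, t, r, u.
No other element is forced below x by the given relations, so the count is 4.

4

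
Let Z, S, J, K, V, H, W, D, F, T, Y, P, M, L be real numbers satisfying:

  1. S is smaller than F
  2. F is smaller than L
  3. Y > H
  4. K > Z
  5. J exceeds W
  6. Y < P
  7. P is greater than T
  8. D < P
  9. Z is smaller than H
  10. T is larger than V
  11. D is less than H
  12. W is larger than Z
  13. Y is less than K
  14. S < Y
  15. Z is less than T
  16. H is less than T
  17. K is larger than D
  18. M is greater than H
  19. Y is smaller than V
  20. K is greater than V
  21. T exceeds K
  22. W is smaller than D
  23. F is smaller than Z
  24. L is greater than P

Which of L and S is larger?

S < F and F < Z give S < Z.
Then Z < W extends the chain to W.
With W < D: S < F < Z < W < D.
With D < H: S < F < Z < W < D < H.
Then H < Y extends the chain to Y.
With Y < V: S < F < Z < W < D < H < Y < V.
Then V < K extends the chain to K.
With K < T: S < F < Z < W < D < H < Y < V < K < T.
Then T < P extends the chain to P.
With P < L: S < F < Z < W < D < H < Y < V < K < T < P < L.
So S < L; L is the larger of the two.

L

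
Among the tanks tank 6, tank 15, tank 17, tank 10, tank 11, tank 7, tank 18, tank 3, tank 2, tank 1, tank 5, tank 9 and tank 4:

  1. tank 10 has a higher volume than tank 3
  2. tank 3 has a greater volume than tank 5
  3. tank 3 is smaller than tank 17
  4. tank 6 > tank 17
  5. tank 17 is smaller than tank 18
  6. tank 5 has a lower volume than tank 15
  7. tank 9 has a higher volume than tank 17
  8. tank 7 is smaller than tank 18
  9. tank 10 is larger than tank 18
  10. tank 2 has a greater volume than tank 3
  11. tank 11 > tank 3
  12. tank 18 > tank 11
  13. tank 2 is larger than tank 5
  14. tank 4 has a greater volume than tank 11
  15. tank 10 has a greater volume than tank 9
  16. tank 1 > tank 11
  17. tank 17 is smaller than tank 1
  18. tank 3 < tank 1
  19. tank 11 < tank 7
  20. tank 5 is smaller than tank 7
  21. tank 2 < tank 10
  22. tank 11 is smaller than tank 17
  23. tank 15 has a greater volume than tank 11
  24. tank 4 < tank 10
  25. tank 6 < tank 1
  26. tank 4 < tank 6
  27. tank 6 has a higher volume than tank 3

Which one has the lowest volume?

tank 5

Chaining upward from tank 5: directly above it, tank 3, tank 2, tank 7, tank 15; then tank 11, tank 17, tank 6, tank 18, tank 10, tank 1; then tank 4, tank 9.
That covers every other element, and nothing is given below tank 5, so tank 5 is the lowest volume.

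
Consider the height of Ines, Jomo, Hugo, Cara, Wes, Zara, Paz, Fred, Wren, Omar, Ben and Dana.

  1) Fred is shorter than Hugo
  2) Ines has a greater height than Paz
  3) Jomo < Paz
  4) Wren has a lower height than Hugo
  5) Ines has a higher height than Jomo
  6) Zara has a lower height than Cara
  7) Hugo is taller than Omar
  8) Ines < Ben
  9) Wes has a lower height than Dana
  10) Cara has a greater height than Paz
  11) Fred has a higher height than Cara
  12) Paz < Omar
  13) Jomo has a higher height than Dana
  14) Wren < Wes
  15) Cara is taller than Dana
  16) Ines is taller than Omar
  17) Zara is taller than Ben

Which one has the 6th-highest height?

Ines

The consecutive relations fix a unique order: Wren < Wes < Dana < Jomo < Paz < Omar < Ines < Ben < Zara < Cara < Fred < Hugo.
The 6th largest is Ines.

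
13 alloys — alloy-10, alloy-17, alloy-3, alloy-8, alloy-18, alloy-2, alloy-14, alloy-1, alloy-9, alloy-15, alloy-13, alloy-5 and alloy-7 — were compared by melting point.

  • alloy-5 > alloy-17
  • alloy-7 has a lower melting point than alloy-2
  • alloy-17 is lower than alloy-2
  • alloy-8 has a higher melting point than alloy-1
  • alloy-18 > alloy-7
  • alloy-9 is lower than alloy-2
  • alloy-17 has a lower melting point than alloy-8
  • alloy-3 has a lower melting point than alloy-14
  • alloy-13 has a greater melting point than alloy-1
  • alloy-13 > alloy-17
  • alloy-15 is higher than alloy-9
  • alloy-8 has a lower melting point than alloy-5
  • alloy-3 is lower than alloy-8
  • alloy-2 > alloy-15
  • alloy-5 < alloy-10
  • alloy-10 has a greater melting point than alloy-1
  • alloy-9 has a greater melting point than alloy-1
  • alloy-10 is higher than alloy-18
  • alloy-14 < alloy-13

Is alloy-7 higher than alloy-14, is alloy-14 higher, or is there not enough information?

undetermined

Following every chain through alloy-7: above alloy-7 we get alloy-18, alloy-2, alloy-10.
alloy-14 is not reached, and no chain runs the other way from alloy-14 to alloy-7.
So the given relations leave the order of alloy-7 and alloy-14 undetermined.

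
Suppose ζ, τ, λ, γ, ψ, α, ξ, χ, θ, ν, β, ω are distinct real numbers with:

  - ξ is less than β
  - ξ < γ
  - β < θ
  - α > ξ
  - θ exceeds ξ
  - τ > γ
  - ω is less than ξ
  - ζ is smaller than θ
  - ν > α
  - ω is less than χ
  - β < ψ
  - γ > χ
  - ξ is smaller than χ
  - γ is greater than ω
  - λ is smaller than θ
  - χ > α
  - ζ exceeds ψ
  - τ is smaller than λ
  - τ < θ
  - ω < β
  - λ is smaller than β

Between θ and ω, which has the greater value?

ω < ξ and ξ < α give ω < α.
With α < χ: ω < ξ < α < χ.
With χ < γ: ω < ξ < α < χ < γ.
With γ < τ: ω < ξ < α < χ < γ < τ.
Then τ < λ extends the chain to λ.
Then λ < β extends the chain to β.
Then β < ψ extends the chain to ψ.
With ψ < ζ: ω < ξ < α < χ < γ < τ < λ < β < ψ < ζ.
Then ζ < θ extends the chain to θ.
So ω < θ; θ is the larger of the two.

θ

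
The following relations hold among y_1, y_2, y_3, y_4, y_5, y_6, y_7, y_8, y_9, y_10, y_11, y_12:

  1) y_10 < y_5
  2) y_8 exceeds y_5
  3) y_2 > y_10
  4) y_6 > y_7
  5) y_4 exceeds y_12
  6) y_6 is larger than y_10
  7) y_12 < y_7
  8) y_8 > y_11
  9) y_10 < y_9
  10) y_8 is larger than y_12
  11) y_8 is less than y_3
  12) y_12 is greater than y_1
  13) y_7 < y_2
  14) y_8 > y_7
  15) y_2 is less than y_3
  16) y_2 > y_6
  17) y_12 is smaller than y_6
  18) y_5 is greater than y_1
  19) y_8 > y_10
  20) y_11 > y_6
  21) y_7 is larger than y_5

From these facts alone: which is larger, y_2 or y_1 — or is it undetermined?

y_1 < y_5 and y_5 < y_7 give y_1 < y_7.
Then y_7 < y_6 extends the chain to y_6.
With y_6 < y_2: y_1 < y_5 < y_7 < y_6 < y_2.
So y_2 is larger.

y_2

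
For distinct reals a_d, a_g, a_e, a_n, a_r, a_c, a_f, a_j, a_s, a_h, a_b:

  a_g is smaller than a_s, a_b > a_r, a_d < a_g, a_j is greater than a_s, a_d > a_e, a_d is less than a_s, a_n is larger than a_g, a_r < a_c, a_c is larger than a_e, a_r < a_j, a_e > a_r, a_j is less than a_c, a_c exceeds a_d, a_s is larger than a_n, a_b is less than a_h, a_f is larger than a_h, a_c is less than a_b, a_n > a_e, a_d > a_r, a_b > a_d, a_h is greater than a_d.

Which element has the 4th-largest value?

a_c

The consecutive relations fix a unique order: a_r < a_e < a_d < a_g < a_n < a_s < a_j < a_c < a_b < a_h < a_f.
The 4th largest is a_c.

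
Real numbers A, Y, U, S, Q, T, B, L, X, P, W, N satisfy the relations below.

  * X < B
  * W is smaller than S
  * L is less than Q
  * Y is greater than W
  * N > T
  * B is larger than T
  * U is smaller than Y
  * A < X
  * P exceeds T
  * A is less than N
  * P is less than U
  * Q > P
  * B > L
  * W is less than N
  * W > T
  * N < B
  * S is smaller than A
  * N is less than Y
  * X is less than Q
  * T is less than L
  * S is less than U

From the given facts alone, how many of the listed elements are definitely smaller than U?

4

The elements the relations force below U are T, W, P, S — no chain reaches any other.
That is 4.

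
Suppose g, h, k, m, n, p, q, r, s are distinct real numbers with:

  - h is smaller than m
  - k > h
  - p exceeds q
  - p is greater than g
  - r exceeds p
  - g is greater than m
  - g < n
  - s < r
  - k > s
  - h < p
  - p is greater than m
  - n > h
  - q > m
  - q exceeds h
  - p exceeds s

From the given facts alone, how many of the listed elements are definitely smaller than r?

6

From r the given relations immediately reach s, p.
From those, h, m, g, q — 6 in total.
Nothing else is reachable below r; 6 in all.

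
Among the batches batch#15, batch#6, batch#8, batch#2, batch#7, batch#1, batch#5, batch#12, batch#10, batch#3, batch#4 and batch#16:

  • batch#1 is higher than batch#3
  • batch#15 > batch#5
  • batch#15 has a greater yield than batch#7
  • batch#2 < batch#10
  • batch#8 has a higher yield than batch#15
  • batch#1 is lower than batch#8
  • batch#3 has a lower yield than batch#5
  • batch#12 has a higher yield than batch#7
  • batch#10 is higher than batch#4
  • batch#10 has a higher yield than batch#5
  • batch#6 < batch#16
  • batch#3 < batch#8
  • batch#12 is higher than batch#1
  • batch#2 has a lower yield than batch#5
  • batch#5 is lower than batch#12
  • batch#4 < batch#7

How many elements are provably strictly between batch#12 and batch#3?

2

The relations place batch#3 below batch#12. An element lies strictly between them when it is forced above batch#3 and also forced below batch#12.
Above batch#3: {batch#5, batch#1, batch#15, batch#10, batch#8}. Below batch#12: {batch#4, batch#2, batch#5, batch#1, batch#7}.
Intersection: {batch#5, batch#1} — 2.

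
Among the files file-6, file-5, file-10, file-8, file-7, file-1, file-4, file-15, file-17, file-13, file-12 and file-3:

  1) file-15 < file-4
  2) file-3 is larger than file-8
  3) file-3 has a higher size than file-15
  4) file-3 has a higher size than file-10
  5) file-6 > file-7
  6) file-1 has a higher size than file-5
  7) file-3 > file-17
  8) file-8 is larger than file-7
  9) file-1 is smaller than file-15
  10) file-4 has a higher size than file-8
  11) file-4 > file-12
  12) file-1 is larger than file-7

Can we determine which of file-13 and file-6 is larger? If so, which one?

Following every chain through file-6: below file-6 we get file-7.
file-13 is not reached, and no chain runs the other way from file-13 to file-6.
So the given relations leave the order of file-6 and file-13 undetermined.

undetermined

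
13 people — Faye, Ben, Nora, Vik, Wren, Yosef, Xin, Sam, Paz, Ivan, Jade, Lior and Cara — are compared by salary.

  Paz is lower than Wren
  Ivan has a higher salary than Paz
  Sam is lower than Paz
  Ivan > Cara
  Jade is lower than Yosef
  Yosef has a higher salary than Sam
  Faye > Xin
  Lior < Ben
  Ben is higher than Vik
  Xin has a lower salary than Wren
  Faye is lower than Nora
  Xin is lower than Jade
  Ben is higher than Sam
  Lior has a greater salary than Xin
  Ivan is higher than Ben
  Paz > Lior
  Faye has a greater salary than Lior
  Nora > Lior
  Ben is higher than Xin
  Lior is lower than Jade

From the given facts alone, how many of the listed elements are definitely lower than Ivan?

Directly below Ivan: Paz, Cara, Ben.
One step further: Xin, Sam, Lior, Vik (7 so far).
No other element is forced below Ivan by the given relations, so the count is 7.

7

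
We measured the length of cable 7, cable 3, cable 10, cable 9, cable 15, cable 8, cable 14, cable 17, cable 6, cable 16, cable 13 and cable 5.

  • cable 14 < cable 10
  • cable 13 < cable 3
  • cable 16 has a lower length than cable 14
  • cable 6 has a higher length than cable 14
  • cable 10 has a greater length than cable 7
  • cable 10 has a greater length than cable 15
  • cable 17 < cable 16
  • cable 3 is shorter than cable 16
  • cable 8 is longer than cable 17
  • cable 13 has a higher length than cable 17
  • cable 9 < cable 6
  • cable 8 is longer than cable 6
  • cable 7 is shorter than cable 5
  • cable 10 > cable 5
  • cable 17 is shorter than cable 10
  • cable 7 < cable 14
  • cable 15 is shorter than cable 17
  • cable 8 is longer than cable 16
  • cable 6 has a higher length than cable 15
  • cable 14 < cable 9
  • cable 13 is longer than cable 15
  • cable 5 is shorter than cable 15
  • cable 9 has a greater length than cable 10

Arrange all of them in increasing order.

Nothing is placed below cable 7, so it is least; from there cable 7 < cable 5; cable 5 < cable 15; cable 15 < cable 17; cable 17 < cable 13; cable 13 < cable 3; cable 3 < cable 16; cable 16 < cable 14; cable 14 < cable 10; cable 10 < cable 9; cable 9 < cable 6; cable 6 < cable 8, each given directly.

cable 7 < cable 5 < cable 15 < cable 17 < cable 13 < cable 3 < cable 16 < cable 14 < cable 10 < cable 9 < cable 6 < cable 8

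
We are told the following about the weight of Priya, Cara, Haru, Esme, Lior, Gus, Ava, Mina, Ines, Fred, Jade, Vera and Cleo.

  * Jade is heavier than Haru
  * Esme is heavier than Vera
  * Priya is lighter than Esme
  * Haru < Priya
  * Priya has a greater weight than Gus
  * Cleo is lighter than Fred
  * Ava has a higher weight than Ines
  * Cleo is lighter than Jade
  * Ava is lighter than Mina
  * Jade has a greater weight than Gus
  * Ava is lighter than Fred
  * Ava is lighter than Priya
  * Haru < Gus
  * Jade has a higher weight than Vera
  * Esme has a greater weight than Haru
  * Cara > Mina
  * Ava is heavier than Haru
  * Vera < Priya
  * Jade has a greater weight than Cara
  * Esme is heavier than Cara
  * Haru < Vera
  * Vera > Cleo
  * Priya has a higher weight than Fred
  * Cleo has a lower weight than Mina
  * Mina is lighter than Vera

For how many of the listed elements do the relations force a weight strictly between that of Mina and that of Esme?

Chaining upward from Mina reaches: Vera, Priya, Cara, Jade.
Chaining downward from Esme reaches: Ines, Haru, Cleo, Ava, Fred, Gus, Vera, Priya, Cara.
Strictly between Mina and Esme are those in both lists: Vera, Priya, Cara — 3 elements.

3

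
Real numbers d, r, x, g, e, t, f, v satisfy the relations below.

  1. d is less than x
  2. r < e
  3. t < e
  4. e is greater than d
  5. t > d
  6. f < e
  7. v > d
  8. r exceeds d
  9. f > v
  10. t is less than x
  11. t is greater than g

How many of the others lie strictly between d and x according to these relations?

Chaining upward from d reaches: v, f, r, t, e.
Chaining downward from x reaches: g, t.
Strictly between d and x are those in both lists: t — 1 element.

1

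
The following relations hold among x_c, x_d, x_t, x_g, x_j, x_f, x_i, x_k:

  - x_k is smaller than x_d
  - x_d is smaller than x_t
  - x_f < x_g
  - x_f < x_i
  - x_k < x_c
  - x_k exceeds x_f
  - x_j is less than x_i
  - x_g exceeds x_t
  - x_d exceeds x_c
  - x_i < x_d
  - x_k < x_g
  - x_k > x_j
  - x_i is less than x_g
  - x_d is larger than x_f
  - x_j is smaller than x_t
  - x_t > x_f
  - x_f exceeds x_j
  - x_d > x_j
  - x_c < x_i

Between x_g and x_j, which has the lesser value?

The relevant relations are x_j < x_f; x_f < x_k; x_k < x_c; x_c < x_i; x_i < x_d; x_d < x_t; x_t < x_g.
Together: x_j < x_f < x_k < x_c < x_i < x_d < x_t < x_g.
So x_j < x_g; x_j is the smaller of the two.

x_j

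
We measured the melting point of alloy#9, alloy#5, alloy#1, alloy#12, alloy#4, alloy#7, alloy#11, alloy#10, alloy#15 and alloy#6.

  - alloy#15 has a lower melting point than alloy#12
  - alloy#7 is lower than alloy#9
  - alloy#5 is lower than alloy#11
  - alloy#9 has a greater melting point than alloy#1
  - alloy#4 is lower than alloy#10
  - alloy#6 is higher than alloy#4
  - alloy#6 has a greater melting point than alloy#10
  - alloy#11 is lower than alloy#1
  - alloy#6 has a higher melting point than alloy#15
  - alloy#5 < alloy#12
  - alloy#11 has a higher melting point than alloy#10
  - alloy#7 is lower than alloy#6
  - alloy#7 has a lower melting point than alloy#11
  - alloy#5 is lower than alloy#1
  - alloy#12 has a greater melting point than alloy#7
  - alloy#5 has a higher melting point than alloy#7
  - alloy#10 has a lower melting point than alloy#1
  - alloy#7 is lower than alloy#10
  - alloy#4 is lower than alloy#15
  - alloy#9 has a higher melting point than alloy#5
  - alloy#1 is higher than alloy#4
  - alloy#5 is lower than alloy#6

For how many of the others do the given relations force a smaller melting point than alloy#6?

Directly below alloy#6: alloy#4, alloy#7, alloy#10, alloy#15, alloy#5.
Nothing else is reachable below alloy#6; 5 in all.

5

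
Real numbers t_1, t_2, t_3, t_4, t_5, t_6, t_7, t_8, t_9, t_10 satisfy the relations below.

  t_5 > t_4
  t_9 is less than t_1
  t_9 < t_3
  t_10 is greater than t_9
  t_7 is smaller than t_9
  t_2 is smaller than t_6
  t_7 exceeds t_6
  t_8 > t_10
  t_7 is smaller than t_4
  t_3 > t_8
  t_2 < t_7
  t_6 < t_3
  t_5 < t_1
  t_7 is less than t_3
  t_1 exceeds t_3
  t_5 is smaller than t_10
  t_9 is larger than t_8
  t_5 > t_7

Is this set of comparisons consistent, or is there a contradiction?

inconsistent

We have t_9 < t_10 stated directly, yet also t_10 < t_8 < t_9 by chaining the others — so t_10 < t_9. Contradiction.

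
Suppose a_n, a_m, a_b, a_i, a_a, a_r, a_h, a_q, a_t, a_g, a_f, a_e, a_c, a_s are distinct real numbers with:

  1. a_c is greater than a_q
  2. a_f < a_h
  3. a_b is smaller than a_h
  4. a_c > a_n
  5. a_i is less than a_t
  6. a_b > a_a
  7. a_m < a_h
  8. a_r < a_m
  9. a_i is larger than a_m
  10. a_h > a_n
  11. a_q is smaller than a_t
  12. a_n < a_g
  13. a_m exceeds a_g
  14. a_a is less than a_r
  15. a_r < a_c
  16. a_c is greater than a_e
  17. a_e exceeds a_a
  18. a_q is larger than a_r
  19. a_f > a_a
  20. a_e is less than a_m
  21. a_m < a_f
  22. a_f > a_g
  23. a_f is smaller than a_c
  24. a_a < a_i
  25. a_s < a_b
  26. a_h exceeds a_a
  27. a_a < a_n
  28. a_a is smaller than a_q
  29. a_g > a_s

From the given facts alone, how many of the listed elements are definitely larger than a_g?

6

From a_g the given relations immediately reach a_m, a_f.
From those, a_i, a_h, a_c — 5 in total.
From those, a_t — 6 in total.
Nothing else is reachable above a_g; 6 in all.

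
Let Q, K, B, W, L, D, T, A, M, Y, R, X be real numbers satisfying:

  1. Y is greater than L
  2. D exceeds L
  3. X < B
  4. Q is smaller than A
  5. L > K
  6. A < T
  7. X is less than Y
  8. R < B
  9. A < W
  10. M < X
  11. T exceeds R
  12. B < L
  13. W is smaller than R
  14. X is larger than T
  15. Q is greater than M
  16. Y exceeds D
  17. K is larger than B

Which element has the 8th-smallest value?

B

Piecing the relations together gives one ordering: M < Q < A < W < R < T < X < B < K < L < D < Y.
Counting 8 from the smallest end gives B.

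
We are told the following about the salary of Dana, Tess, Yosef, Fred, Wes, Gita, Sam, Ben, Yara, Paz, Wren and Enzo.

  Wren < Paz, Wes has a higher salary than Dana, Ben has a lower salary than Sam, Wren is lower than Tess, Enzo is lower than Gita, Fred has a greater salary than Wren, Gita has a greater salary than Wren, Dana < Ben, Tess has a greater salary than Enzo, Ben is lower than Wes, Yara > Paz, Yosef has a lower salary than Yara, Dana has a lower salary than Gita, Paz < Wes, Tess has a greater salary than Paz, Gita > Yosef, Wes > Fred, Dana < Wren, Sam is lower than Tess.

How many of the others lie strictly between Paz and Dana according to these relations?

Chaining upward from Dana reaches: Ben, Wren, Yara, Sam, Gita, Tess, Fred, Wes.
Chaining downward from Paz reaches: Wren.
Strictly between Dana and Paz are those in both lists: Wren — 1 element.

1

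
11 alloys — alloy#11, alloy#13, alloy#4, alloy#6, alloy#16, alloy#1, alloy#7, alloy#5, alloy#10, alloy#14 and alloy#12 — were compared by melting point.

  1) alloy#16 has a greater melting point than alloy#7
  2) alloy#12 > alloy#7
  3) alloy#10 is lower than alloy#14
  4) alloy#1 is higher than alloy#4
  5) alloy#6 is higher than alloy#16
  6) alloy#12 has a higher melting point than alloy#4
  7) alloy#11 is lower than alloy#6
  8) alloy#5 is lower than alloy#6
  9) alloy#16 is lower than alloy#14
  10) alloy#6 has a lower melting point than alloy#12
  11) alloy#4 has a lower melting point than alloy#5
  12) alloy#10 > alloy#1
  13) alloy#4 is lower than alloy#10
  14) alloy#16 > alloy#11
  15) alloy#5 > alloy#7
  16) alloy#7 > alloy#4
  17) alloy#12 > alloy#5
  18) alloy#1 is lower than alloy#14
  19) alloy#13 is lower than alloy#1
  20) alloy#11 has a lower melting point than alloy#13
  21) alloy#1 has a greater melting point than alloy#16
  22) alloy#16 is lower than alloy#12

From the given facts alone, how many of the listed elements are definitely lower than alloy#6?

From alloy#6 the given relations immediately reach alloy#11, alloy#5, alloy#16.
From those, alloy#4, alloy#7 — 5 in total.
No other element is forced below alloy#6 by the given relations, so the count is 5.

5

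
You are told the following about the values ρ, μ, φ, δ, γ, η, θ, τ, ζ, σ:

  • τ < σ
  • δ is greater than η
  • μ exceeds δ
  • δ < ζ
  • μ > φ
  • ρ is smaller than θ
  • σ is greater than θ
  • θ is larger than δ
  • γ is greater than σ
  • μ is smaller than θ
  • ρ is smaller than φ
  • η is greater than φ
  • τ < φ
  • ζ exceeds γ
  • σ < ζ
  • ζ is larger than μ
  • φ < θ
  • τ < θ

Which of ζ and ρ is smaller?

ρ

ρ < φ and φ < η give ρ < η.
With η < δ: ρ < φ < η < δ.
Then δ < μ extends the chain to μ.
Then μ < θ extends the chain to θ.
Then θ < σ extends the chain to σ.
With σ < γ: ρ < φ < η < δ < μ < θ < σ < γ.
Then γ < ζ extends the chain to ζ.
So ρ < ζ; ρ is the smaller of the two.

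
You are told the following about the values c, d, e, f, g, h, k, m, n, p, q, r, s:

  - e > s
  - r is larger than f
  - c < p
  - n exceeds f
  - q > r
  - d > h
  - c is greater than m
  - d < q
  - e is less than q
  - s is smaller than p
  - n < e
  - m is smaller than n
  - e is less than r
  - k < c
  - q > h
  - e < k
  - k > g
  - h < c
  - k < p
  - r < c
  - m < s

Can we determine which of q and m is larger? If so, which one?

m < s and s < e give m < e.
With e < r: m < s < e < r.
Then r < q extends the chain to q.
So q is larger.

q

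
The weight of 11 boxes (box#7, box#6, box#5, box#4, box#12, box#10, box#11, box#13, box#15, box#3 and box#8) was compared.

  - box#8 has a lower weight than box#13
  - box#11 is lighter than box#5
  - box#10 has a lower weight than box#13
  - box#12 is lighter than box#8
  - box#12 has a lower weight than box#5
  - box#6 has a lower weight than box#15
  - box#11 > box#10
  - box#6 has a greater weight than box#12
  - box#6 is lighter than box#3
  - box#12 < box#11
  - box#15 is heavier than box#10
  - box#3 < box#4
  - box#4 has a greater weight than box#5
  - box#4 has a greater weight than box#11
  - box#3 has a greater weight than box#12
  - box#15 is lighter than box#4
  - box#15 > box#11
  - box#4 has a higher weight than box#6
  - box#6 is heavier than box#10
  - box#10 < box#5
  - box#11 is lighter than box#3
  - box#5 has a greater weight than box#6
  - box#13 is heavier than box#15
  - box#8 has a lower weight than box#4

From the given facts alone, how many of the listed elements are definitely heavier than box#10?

7

From box#10 the given relations immediately reach box#6, box#11, box#5, box#15, box#13.
From those, box#3, box#4 — 7 in total.
No other element is forced above box#10 by the given relations, so the count is 7.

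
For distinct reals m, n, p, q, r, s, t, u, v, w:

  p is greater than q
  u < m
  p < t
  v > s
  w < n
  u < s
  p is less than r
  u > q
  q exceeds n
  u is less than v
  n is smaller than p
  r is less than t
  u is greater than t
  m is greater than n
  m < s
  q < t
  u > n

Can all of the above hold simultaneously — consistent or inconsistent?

The single ordering w < n < q < p < r < t < u < m < s < v satisfies every listed relation, so no contradiction arises.

consistent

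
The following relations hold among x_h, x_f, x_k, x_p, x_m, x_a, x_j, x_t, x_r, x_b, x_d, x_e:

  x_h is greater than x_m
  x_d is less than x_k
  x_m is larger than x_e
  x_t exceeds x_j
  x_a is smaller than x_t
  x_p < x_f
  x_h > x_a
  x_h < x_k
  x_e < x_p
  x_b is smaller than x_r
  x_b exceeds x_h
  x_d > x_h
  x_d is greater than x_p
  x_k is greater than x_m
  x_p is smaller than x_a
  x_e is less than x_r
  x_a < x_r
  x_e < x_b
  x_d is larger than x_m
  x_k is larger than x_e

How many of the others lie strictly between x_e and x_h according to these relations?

The relations place x_e below x_h. An element lies strictly between them when it is forced above x_e and also forced below x_h.
Above x_e: {x_p, x_a, x_m, x_t, x_b, x_d, x_f, x_k, x_r}. Below x_h: {x_p, x_a, x_m}.
Intersection: {x_p, x_a, x_m} — 3.

3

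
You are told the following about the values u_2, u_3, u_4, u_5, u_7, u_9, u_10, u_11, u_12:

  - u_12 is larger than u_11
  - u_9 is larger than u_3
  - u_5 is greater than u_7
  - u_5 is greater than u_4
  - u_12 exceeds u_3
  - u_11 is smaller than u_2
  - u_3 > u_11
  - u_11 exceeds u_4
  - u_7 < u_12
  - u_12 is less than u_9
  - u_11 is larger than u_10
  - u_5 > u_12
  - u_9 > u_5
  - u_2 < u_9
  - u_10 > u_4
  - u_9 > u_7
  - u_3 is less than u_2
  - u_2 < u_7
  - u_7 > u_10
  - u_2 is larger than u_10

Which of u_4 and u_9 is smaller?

u_4 < u_10 < u_11 < u_3 < u_2 < u_7 < u_12 < u_5 < u_9, by transitivity through u_10, u_11, u_3, u_2, u_7, u_12, u_5.
So u_4 < u_9; u_4 is the smaller of the two.

u_4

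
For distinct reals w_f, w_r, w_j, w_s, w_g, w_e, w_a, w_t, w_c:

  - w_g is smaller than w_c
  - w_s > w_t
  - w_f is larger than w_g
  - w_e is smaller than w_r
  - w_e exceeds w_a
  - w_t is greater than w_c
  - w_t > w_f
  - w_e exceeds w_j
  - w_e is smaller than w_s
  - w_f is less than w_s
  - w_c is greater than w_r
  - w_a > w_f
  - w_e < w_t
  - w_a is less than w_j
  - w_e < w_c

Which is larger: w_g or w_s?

w_s

w_g < w_f < w_a < w_j < w_e < w_r < w_c < w_t < w_s, by transitivity through w_f, w_a, w_j, w_e, w_r, w_c, w_t.
So w_g < w_s; w_s is the larger of the two.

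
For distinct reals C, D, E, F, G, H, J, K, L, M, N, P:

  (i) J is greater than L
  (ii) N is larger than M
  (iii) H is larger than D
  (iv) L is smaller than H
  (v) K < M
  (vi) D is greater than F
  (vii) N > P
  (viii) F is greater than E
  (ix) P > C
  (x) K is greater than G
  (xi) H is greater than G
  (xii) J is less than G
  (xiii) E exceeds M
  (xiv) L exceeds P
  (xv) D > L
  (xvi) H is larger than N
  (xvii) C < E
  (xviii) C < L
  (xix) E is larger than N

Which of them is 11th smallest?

D

Piecing the relations together gives one ordering: C < P < L < J < G < K < M < N < E < F < D < H.
The 11th smallest is D.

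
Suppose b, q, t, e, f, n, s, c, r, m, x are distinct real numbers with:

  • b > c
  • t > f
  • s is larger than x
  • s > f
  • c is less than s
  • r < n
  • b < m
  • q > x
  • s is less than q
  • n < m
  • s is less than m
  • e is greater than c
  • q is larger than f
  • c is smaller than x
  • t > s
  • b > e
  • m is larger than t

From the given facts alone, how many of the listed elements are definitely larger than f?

From f the given relations immediately reach s, t, q.
From those, m — 4 in total.
No other element is forced above f by the given relations, so the count is 4.

4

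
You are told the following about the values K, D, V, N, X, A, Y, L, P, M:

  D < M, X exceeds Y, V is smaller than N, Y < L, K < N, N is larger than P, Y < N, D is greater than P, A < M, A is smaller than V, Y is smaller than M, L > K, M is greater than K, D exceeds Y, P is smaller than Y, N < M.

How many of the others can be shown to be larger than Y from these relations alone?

Directly above Y: L, X, N, D, M.
Nothing else is reachable above Y; 5 in all.

5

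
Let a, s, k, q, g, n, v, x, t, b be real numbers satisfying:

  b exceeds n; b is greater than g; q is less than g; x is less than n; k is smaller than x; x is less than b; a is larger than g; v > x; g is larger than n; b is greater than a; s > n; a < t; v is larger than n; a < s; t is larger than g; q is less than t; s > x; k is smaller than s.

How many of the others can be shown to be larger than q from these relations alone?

5

Directly above q: g, t.
One step further: a, b (4 so far).
One step further: s (5 so far).
Nothing else is reachable above q; 5 in all.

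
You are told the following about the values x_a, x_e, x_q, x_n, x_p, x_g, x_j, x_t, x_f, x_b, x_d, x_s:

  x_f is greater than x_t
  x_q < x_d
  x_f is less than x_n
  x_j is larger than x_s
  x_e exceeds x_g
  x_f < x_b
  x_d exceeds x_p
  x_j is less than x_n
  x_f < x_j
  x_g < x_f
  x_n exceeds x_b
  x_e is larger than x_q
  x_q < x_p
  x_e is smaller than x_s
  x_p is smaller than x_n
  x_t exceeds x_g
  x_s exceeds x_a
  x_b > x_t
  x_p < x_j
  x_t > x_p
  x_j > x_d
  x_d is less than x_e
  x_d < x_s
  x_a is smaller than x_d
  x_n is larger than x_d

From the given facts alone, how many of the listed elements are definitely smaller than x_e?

From x_e the given relations immediately reach x_q, x_g, x_d.
From those, x_p, x_a — 5 in total.
Nothing else is reachable below x_e; 5 in all.

5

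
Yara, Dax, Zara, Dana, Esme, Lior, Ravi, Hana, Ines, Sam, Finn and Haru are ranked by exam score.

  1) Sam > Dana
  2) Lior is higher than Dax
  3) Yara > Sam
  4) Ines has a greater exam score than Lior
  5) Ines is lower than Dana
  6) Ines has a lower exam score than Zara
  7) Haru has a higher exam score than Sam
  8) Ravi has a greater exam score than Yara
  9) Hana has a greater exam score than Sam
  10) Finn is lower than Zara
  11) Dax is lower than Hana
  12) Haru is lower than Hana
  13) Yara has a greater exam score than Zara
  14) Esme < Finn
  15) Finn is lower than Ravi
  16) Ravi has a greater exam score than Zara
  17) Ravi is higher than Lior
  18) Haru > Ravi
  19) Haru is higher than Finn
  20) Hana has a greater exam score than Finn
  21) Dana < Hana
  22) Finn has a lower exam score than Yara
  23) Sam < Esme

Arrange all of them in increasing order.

The consecutive links are each given: Dax < Lior; Lior < Ines; Ines < Dana; Dana < Sam; Sam < Esme; Esme < Finn; Finn < Zara; Zara < Yara; Yara < Ravi; Ravi < Haru; Haru < Hana.

Dax < Lior < Ines < Dana < Sam < Esme < Finn < Zara < Yara < Ravi < Haru < Hana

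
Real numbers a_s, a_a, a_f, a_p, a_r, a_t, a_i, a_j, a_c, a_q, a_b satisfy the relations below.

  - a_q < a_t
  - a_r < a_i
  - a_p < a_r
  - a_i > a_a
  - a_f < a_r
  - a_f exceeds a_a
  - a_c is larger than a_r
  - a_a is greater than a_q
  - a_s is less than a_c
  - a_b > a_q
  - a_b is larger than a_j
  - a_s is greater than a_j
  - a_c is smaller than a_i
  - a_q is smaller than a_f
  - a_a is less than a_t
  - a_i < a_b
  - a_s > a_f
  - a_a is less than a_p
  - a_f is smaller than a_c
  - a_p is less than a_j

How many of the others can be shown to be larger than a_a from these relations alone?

9

The elements the relations force above a_a are a_p, a_j, a_f, a_s, a_r, a_t, a_c, a_i, a_b — no chain reaches any other.
That is 9.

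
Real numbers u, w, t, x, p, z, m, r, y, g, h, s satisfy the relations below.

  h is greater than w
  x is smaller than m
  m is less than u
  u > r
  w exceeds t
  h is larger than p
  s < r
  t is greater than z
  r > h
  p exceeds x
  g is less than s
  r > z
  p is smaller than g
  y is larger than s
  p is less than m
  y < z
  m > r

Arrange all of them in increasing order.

x < p < g < s < y < z < t < w < h < r < m < u

Nothing is placed below x, so it is least; from there x < p; p < g; g < s; s < y; y < z; z < t; t < w; w < h; h < r; r < m; m < u, each given directly.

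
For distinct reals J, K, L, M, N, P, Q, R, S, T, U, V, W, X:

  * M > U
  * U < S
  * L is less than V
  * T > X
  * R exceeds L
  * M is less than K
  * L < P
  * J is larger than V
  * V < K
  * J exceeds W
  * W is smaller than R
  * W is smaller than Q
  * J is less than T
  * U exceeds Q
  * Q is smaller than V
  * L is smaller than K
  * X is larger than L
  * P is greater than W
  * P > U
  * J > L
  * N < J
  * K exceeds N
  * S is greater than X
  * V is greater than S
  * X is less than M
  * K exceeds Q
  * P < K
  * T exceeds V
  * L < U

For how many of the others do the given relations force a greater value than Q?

Directly above Q: U, V, K.
One step further: S, P, M, J, T (8 so far).
Nothing else is reachable above Q; 8 in all.

8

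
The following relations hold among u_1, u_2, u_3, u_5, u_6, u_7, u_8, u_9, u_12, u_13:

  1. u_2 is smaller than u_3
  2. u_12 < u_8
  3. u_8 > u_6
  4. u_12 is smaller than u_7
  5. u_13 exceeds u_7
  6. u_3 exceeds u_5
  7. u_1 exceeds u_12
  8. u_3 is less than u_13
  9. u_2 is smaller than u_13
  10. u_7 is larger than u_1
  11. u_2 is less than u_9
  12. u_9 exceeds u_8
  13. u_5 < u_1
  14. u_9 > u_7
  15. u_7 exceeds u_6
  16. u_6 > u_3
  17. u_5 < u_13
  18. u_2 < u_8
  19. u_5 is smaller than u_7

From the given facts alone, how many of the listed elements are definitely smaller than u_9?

8

Directly below u_9: u_2, u_8, u_7.
One step further: u_5, u_12, u_6, u_1 (7 so far).
One step further: u_3 (8 so far).
No other element is forced below u_9 by the given relations, so the count is 8.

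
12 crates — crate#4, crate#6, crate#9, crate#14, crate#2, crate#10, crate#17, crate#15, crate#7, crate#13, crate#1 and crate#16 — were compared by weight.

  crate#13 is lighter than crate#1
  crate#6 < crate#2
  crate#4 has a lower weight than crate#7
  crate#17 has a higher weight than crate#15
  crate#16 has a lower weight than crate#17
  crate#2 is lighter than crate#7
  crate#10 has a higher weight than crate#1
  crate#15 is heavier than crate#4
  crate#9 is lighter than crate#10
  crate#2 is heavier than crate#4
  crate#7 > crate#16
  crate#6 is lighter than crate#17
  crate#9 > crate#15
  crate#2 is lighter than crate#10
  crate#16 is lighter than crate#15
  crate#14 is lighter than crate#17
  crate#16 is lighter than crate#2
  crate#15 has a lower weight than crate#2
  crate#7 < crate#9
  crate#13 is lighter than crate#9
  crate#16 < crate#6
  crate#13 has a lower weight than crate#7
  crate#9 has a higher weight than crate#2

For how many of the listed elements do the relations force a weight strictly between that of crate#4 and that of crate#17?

Chaining upward from crate#4 reaches: crate#15, crate#2, crate#7, crate#9, crate#10.
Chaining downward from crate#17 reaches: crate#16, crate#15, crate#6, crate#14.
Strictly between crate#4 and crate#17 are those in both lists: crate#15 — 1 element.

1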